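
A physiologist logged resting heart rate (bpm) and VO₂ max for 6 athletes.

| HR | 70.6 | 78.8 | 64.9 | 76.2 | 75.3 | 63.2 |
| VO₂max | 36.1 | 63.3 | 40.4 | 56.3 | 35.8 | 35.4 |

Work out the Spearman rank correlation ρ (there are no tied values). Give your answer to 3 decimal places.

Rank HR: 3, 6, 2, 5, 4, 1
Rank VO₂max: 3, 6, 4, 5, 2, 1
d = rank(HR) − rank(VO₂max): 0, 0, -2, 0, 2, 0; Σd² = 8
ρ = 1 − 6Σd² / [n(n²−1)] = 1 − 6×8 / (6×35) = 1 − 48/210 ≈ 0.771

0.771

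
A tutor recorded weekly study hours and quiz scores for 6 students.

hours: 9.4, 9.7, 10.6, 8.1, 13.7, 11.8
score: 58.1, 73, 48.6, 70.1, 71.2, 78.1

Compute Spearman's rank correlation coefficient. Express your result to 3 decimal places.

0.371

Rank hours: 2, 3, 4, 1, 6, 5
Rank score: 2, 5, 1, 3, 4, 6
d = rank(hours) − rank(score): 0, -2, 3, -2, 2, -1; Σd² = 22
ρ = 1 − 6Σd² / [n(n²−1)] = 1 − 6×22 / (6×35) = 1 − 132/210 ≈ 0.371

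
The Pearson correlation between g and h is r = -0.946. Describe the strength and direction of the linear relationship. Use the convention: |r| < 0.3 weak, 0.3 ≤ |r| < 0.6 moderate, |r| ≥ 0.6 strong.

r = -0.946 < 0 so the relationship is negative.
|r| = 0.946, which falls in the strong range.

strong negative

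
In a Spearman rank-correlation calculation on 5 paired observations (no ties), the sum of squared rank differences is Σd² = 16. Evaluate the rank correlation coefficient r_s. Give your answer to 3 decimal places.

ρ = 1 − 6Σd² / [n(n²−1)] = 1 − 6×16 / (5×24)
  = 1 − 96/120 = 1 − 0.8000 ≈ 0.200

0.200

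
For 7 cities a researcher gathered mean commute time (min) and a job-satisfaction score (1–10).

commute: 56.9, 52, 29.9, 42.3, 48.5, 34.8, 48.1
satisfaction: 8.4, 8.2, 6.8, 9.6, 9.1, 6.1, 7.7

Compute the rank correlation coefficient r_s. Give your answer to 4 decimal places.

Rank commute: 7, 6, 1, 3, 5, 2, 4
Rank satisfaction: 5, 4, 2, 7, 6, 1, 3
d = rank(commute) − rank(satisfaction): 2, 2, -1, -4, -1, 1, 1; Σd² = 28
ρ = 1 − 6Σd² / [n(n²−1)] = 1 − 6×28 / (7×48) = 1 − 168/336 ≈ 0.5000

0.5000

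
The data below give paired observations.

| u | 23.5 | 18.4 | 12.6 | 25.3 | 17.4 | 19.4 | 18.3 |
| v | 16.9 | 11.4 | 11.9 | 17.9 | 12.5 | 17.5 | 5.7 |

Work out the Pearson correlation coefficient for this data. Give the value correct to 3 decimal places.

0.578

n = 7, Σu = 134.9, Σv = 93.8, Σu² = 2703.67, Σv² = 1372.58, Σuv = 1871.03
nΣuv − ΣuΣv = 13097.21 − 12653.62 = 443.59
nΣu² − (Σu)² = 18925.69 − 18198.01 = 727.68; nΣv² − (Σv)² = 9608.06 − 8798.44 = 809.62
r = 443.59 / √(727.68 × 809.62) = 443.59 / 767.5573 ≈ 0.578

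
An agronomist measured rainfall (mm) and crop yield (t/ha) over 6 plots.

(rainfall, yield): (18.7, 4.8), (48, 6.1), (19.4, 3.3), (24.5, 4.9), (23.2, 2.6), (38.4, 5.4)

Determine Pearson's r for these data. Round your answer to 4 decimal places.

n = 6, Σx = 172.2, Σy = 27.1, Σx² = 5643.1, Σy² = 131.07, Σxy = 834.31
nΣxy − ΣxΣy = 5005.86 − 4666.62 = 339.24
nΣx² − (Σx)² = 33858.6 − 29652.84 = 4205.76; nΣy² − (Σy)² = 786.42 − 734.41 = 52.01
r = 339.24 / √(4205.76 × 52.01) = 339.24 / 467.6982 ≈ 0.7253

0.7253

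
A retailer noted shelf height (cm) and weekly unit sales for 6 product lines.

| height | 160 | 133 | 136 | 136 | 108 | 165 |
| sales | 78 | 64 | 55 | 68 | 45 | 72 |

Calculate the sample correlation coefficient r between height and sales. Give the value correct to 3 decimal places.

n = 6, Σx = 838, Σy = 382, Σx² = 119170, Σy² = 25038, Σxy = 54460
nΣxy − ΣxΣy = 326760 − 320116 = 6644
nΣx² − (Σx)² = 715020 − 702244 = 12776; nΣy² − (Σy)² = 150228 − 145924 = 4304
r = 6644 / √(12776 × 4304) = 6644 / 7415.3829 ≈ 0.896

0.896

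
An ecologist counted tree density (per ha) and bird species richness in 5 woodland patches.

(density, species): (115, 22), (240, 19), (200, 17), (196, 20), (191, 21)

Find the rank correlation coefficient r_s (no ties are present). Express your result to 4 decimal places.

Rank density: 1, 5, 4, 3, 2
Rank species: 5, 2, 1, 3, 4
d = rank(density) − rank(species): -4, 3, 3, 0, -2; Σd² = 38
ρ = 1 − 6Σd² / [n(n²−1)] = 1 − 6×38 / (5×24) = 1 − 228/120 ≈ -0.9000

-0.9000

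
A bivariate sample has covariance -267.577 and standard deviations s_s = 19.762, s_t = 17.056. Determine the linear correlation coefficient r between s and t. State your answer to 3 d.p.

r = Cov(s,t) / (s_s · s_t) = -267.577 / (19.762 × 17.056)
  = -267.577 / 337.0607 ≈ -0.794

-0.794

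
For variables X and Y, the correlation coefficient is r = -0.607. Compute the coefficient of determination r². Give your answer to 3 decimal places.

r² = (-0.607)² = 0.368

0.368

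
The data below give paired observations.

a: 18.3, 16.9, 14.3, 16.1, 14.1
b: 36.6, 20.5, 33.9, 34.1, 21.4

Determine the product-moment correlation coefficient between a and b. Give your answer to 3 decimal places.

n = 5, Σa = 79.7, Σb = 146.5, Σa² = 1283.01, Σb² = 4529.79, Σab = 2351.75
nΣab − ΣaΣb = 11758.75 − 11676.05 = 82.7
nΣa² − (Σa)² = 6415.05 − 6352.09 = 62.96; nΣb² − (Σb)² = 22648.95 − 21462.25 = 1186.7
r = 82.7 / √(62.96 × 1186.7) = 82.7 / 273.3398 ≈ 0.303

0.303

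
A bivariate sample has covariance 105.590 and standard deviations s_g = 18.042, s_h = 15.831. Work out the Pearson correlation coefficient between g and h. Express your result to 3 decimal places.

0.370

r = Cov(g,h) / (s_g · s_h) = 105.590 / (18.042 × 15.831)
  = 105.590 / 285.6229 ≈ 0.370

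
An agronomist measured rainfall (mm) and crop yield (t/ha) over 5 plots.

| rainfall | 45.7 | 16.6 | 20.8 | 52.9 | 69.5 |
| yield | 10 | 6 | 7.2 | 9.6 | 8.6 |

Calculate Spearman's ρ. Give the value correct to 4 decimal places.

Rank rainfall: 3, 1, 2, 4, 5
Rank yield: 5, 1, 2, 4, 3
d = rank(rainfall) − rank(yield): -2, 0, 0, 0, 2; Σd² = 8
ρ = 1 − 6Σd² / [n(n²−1)] = 1 − 6×8 / (5×24) = 1 − 48/120 ≈ 0.6000

0.6000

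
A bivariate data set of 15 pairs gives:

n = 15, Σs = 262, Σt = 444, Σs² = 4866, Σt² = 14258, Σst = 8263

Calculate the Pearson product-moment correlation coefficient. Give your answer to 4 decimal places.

0.8932

r = (nΣst − ΣsΣt) / √[(nΣs² − (Σs)²)(nΣt² − (Σt)²)]
Numerator: 15×8263 − 262×444 = 7617
Denominator: √[(72990 − 68644)(213870 − 197136)] = √[4346 × 16734] = 8527.9519
r = 7617 / 8527.9519 ≈ 0.8932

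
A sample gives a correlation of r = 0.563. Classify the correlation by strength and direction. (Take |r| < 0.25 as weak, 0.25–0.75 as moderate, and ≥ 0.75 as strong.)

r = 0.563 > 0 so the relationship is positive.
|r| = 0.563, which falls in the moderate range.

moderate positive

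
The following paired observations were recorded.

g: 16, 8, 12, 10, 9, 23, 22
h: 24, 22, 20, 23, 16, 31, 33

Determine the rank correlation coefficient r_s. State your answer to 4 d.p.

Rank g: 5, 1, 4, 3, 2, 7, 6
Rank h: 5, 3, 2, 4, 1, 6, 7
d = rank(g) − rank(h): 0, -2, 2, -1, 1, 1, -1; Σd² = 12
ρ = 1 − 6Σd² / [n(n²−1)] = 1 − 6×12 / (7×48) = 1 − 72/336 ≈ 0.7857

0.7857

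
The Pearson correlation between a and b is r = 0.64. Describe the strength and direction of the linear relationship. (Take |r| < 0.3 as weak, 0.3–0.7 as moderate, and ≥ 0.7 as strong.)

moderate positive

r = 0.64 > 0 so the relationship is positive.
|r| = 0.64, which falls in the moderate range.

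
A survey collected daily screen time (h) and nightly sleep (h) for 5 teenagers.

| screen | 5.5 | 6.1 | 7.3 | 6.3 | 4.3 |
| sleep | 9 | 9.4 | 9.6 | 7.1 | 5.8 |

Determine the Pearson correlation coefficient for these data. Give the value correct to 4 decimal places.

n = 5, Σx = 29.5, Σy = 40.9, Σx² = 178.93, Σy² = 345.57, Σxy = 246.59
nΣxy − ΣxΣy = 1232.95 − 1206.55 = 26.4
nΣx² − (Σx)² = 894.65 − 870.25 = 24.4; nΣy² − (Σy)² = 1727.85 − 1672.81 = 55.04
r = 26.4 / √(24.4 × 55.04) = 26.4 / 36.6466 ≈ 0.7204

0.7204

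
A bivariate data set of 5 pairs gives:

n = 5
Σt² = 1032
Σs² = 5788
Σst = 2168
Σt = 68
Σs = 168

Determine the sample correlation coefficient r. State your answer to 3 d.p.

r = (nΣst − ΣsΣt) / √[(nΣs² − (Σs)²)(nΣt² − (Σt)²)]
Numerator: 5×2168 − 168×68 = -584
Denominator: √[(28940 − 28224)(5160 − 4624)] = √[716 × 536] = 619.4966
r = -584 / 619.4966 ≈ -0.943

-0.943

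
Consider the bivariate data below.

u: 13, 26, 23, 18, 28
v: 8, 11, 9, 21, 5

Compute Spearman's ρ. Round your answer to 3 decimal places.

Rank u: 1, 4, 3, 2, 5
Rank v: 2, 4, 3, 5, 1
d = rank(u) − rank(v): -1, 0, 0, -3, 4; Σd² = 26
ρ = 1 − 6Σd² / [n(n²−1)] = 1 − 6×26 / (5×24) = 1 − 156/120 ≈ -0.300

-0.300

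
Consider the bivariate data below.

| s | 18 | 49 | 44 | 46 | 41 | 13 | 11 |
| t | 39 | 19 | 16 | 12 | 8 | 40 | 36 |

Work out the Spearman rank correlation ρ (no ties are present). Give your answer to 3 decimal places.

-0.571

Rank s: 3, 7, 5, 6, 4, 2, 1
Rank t: 6, 4, 3, 2, 1, 7, 5
d = rank(s) − rank(t): -3, 3, 2, 4, 3, -5, -4; Σd² = 88
ρ = 1 − 6Σd² / [n(n²−1)] = 1 − 6×88 / (7×48) = 1 − 528/336 ≈ -0.571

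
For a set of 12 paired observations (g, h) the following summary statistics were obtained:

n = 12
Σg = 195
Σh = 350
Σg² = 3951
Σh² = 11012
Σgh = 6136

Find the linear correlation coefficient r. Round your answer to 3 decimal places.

0.566

r = (nΣgh − ΣgΣh) / √[(nΣg² − (Σg)²)(nΣh² − (Σh)²)]
Numerator: 12×6136 − 195×350 = 5382
Denominator: √[(47412 − 38025)(132144 − 122500)] = √[9387 × 9644] = 9514.6323
r = 5382 / 9514.6323 ≈ 0.566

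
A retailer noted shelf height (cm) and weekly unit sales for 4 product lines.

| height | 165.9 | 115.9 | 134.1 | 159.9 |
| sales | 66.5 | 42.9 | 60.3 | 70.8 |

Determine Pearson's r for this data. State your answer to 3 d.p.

0.926

n = 4, Σx = 575.8, Σy = 240.5, Σx² = 84506.44, Σy² = 14911.39, Σxy = 35411.61
nΣxy − ΣxΣy = 141646.44 − 138479.9 = 3166.54
nΣx² − (Σx)² = 338025.76 − 331545.64 = 6480.12; nΣy² − (Σy)² = 59645.56 − 57840.25 = 1805.31
r = 3166.54 / √(6480.12 × 1805.31) = 3166.54 / 3420.3253 ≈ 0.926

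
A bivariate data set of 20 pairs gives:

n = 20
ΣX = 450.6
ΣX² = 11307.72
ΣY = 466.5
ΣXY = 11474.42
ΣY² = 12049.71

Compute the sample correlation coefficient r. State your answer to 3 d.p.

0.830

r = (nΣXY − ΣXΣY) / √[(nΣX² − (ΣX)²)(nΣY² − (ΣY)²)]
Numerator: 20×11474.42 − 450.6×466.5 = 19283.5
Denominator: √[(226154.4 − 203040.36)(240994.2 − 217622.25)] = √[23114.04 × 23371.95] = 23242.6373
r = 19283.5 / 23242.6373 ≈ 0.830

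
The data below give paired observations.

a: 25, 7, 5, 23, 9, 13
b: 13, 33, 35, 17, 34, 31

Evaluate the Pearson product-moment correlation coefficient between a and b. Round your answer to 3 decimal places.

n = 6, Σa = 82, Σb = 163, Σa² = 1478, Σb² = 4889, Σab = 1831
nΣab − ΣaΣb = 10986 − 13366 = -2380
nΣa² − (Σa)² = 8868 − 6724 = 2144; nΣb² − (Σb)² = 29334 − 26569 = 2765
r = -2380 / √(2144 × 2765) = -2380 / 2434.7813 ≈ -0.978

-0.978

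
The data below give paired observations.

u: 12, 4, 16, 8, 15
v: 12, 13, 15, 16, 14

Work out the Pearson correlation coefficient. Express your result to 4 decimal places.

n = 5, Σu = 55, Σv = 70, Σu² = 705, Σv² = 990, Σuv = 774
nΣuv − ΣuΣv = 3870 − 3850 = 20
nΣu² − (Σu)² = 3525 − 3025 = 500; nΣv² − (Σv)² = 4950 − 4900 = 50
r = 20 / √(500 × 50) = 20 / 158.1139 ≈ 0.1265

0.1265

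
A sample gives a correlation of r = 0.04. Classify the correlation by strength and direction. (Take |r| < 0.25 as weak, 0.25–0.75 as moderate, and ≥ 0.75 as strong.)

r = 0.04 > 0 so the relationship is positive.
|r| = 0.04, which falls in the weak range.

weak positive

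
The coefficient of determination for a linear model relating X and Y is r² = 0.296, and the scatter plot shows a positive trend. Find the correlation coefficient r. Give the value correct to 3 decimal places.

0.544

|r| = √0.296 = 0.544
The association is positive, so r = 0.544.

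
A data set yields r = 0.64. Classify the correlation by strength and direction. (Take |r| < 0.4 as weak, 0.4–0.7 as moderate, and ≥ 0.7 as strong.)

moderate positive

r = 0.64 > 0 so the relationship is positive.
|r| = 0.64, which falls in the moderate range.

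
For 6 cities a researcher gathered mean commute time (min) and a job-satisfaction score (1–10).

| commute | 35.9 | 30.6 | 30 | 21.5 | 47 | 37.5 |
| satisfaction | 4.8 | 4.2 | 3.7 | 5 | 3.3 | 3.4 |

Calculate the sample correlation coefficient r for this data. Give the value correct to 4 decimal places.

-0.6976

n = 6, Σx = 202.5, Σy = 24.4, Σx² = 7202.67, Σy² = 101.82, Σxy = 801.94
nΣxy − ΣxΣy = 4811.64 − 4941 = -129.36
nΣx² − (Σx)² = 43216.02 − 41006.25 = 2209.77; nΣy² − (Σy)² = 610.92 − 595.36 = 15.56
r = -129.36 / √(2209.77 × 15.56) = -129.36 / 185.4293 ≈ -0.6976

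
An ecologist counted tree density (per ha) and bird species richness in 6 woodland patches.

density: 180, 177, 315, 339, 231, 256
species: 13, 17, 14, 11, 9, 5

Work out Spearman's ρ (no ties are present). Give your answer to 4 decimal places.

-0.3714

Rank density: 2, 1, 5, 6, 3, 4
Rank species: 4, 6, 5, 3, 2, 1
d = rank(density) − rank(species): -2, -5, 0, 3, 1, 3; Σd² = 48
ρ = 1 − 6Σd² / [n(n²−1)] = 1 − 6×48 / (6×35) = 1 − 288/210 ≈ -0.3714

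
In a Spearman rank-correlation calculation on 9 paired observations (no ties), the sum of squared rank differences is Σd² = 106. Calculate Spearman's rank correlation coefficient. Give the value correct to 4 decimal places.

0.1167

ρ = 1 − 6Σd² / [n(n²−1)] = 1 − 6×106 / (9×80)
  = 1 − 636/720 = 1 − 0.88333 ≈ 0.1167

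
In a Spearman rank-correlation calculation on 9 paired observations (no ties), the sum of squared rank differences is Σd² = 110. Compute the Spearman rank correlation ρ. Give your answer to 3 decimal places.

0.083

ρ = 1 − 6Σd² / [n(n²−1)] = 1 − 6×110 / (9×80)
  = 1 − 660/720 = 1 − 0.9167 ≈ 0.083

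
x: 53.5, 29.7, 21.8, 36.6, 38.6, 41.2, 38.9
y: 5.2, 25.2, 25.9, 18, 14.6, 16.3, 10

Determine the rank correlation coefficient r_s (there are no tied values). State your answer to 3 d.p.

Rank x: 7, 2, 1, 3, 4, 6, 5
Rank y: 1, 6, 7, 5, 3, 4, 2
d = rank(x) − rank(y): 6, -4, -6, -2, 1, 2, 3; Σd² = 106
ρ = 1 − 6Σd² / [n(n²−1)] = 1 − 6×106 / (7×48) = 1 − 636/336 ≈ -0.893

-0.893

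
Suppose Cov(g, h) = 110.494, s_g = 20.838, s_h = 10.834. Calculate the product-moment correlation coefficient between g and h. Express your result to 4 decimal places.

r = Cov(g,h) / (s_g · s_h) = 110.494 / (20.838 × 10.834)
  = 110.494 / 225.7589 ≈ 0.4894

0.4894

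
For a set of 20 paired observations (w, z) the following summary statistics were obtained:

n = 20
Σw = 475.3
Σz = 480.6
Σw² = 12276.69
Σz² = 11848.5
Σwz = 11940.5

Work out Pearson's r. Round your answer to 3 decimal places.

r = (nΣwz − ΣwΣz) / √[(nΣw² − (Σw)²)(nΣz² − (Σz)²)]
Numerator: 20×11940.5 − 475.3×480.6 = 10380.82
Denominator: √[(245533.8 − 225910.09)(236970 − 230976.36)] = √[19623.71 × 5993.64] = 10845.1581
r = 10380.82 / 10845.1581 ≈ 0.957

0.957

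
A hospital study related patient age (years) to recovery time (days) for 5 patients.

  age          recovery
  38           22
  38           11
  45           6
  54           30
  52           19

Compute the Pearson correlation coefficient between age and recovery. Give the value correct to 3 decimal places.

n = 5, Σx = 227, Σy = 88, Σx² = 10533, Σy² = 1902, Σxy = 4132
nΣxy − ΣxΣy = 20660 − 19976 = 684
nΣx² − (Σx)² = 52665 − 51529 = 1136; nΣy² − (Σy)² = 9510 − 7744 = 1766
r = 684 / √(1136 × 1766) = 684 / 1416.3954 ≈ 0.483

0.483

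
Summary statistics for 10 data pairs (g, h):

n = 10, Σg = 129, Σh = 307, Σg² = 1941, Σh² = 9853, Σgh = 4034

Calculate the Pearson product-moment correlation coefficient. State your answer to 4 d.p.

r = (nΣgh − ΣgΣh) / √[(nΣg² − (Σg)²)(nΣh² − (Σh)²)]
Numerator: 10×4034 − 129×307 = 737
Denominator: √[(19410 − 16641)(98530 − 94249)] = √[2769 × 4281] = 3442.9768
r = 737 / 3442.9768 ≈ 0.2141

0.2141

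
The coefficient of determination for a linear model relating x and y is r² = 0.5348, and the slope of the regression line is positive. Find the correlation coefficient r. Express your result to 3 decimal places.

|r| = √0.5348 = 0.731
The association is positive, so r = 0.731.

0.731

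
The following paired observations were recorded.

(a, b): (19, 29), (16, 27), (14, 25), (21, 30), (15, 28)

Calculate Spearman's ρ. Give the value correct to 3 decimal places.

Rank a: 4, 3, 1, 5, 2
Rank b: 4, 2, 1, 5, 3
d = rank(a) − rank(b): 0, 1, 0, 0, -1; Σd² = 2
ρ = 1 − 6Σd² / [n(n²−1)] = 1 − 6×2 / (5×24) = 1 − 12/120 ≈ 0.900

0.900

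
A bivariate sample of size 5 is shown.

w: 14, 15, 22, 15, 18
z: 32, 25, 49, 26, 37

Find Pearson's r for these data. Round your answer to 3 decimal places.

0.920

n = 5, Σw = 84, Σz = 169, Σw² = 1454, Σz² = 6095, Σwz = 2957
nΣwz − ΣwΣz = 14785 − 14196 = 589
nΣw² − (Σw)² = 7270 − 7056 = 214; nΣz² − (Σz)² = 30475 − 28561 = 1914
r = 589 / √(214 × 1914) = 589 / 639.9969 ≈ 0.920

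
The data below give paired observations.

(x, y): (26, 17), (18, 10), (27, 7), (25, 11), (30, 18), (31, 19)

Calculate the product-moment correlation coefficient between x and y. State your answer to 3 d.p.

0.604

n = 6, Σx = 157, Σy = 82, Σx² = 4215, Σy² = 1244, Σxy = 2215
nΣxy − ΣxΣy = 13290 − 12874 = 416
nΣx² − (Σx)² = 25290 − 24649 = 641; nΣy² − (Σy)² = 7464 − 6724 = 740
r = 416 / √(641 × 740) = 416 / 688.7235 ≈ 0.604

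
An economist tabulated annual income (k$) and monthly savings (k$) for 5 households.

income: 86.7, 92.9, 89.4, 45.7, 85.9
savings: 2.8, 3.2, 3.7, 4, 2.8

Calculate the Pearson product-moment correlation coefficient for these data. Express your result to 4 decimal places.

n = 5, Σx = 400.6, Σy = 16.5, Σx² = 33606.96, Σy² = 55.61, Σxy = 1294.14
nΣxy − ΣxΣy = 6470.7 − 6609.9 = -139.2
nΣx² − (Σx)² = 168034.8 − 160480.36 = 7554.44; nΣy² − (Σy)² = 278.05 − 272.25 = 5.8
r = -139.2 / √(7554.44 × 5.8) = -139.2 / 209.3221 ≈ -0.6650

-0.6650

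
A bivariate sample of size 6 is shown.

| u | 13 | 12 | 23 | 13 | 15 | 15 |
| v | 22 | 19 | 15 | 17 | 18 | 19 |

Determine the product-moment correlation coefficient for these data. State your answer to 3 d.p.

n = 6, Σu = 91, Σv = 110, Σu² = 1461, Σv² = 2044, Σuv = 1635
nΣuv − ΣuΣv = 9810 − 10010 = -200
nΣu² − (Σu)² = 8766 − 8281 = 485; nΣv² − (Σv)² = 12264 − 12100 = 164
r = -200 / √(485 × 164) = -200 / 282.0284 ≈ -0.709

-0.709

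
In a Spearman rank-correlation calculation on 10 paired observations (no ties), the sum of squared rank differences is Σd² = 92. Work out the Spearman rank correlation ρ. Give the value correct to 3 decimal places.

ρ = 1 − 6Σd² / [n(n²−1)] = 1 − 6×92 / (10×99)
  = 1 − 552/990 = 1 − 0.5576 ≈ 0.442

0.442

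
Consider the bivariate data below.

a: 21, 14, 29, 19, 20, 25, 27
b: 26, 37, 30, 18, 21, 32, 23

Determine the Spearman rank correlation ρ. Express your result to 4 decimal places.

0.0714

Rank a: 4, 1, 7, 2, 3, 5, 6
Rank b: 4, 7, 5, 1, 2, 6, 3
d = rank(a) − rank(b): 0, -6, 2, 1, 1, -1, 3; Σd² = 52
ρ = 1 − 6Σd² / [n(n²−1)] = 1 − 6×52 / (7×48) = 1 − 312/336 ≈ 0.0714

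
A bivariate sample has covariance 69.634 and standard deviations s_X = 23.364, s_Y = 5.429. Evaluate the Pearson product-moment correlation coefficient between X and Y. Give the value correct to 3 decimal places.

r = Cov(X,Y) / (s_X · s_Y) = 69.634 / (23.364 × 5.429)
  = 69.634 / 126.8432 ≈ 0.549

0.549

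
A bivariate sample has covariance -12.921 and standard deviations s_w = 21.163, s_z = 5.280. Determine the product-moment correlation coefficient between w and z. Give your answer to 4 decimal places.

r = Cov(w,z) / (s_w · s_z) = -12.921 / (21.163 × 5.280)
  = -12.921 / 111.7406 ≈ -0.1156

-0.1156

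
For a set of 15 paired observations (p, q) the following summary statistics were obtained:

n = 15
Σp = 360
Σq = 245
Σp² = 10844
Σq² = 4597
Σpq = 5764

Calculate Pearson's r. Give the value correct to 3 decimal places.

-0.101

r = (nΣpq − ΣpΣq) / √[(nΣp² − (Σp)²)(nΣq² − (Σq)²)]
Numerator: 15×5764 − 360×245 = -1740
Denominator: √[(162660 − 129600)(68955 − 60025)] = √[33060 × 8930] = 17182.1361
r = -1740 / 17182.1361 ≈ -0.101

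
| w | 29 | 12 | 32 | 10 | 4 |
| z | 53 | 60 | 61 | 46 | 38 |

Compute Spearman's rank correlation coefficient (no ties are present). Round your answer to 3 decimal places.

Rank w: 4, 3, 5, 2, 1
Rank z: 3, 4, 5, 2, 1
d = rank(w) − rank(z): 1, -1, 0, 0, 0; Σd² = 2
ρ = 1 − 6Σd² / [n(n²−1)] = 1 − 6×2 / (5×24) = 1 − 12/120 ≈ 0.900

0.900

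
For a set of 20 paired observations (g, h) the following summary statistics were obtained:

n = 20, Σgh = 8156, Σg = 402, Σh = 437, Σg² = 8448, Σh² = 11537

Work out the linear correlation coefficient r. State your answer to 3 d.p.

r = (nΣgh − ΣgΣh) / √[(nΣg² − (Σg)²)(nΣh² − (Σh)²)]
Numerator: 20×8156 − 402×437 = -12554
Denominator: √[(168960 − 161604)(230740 − 190969)] = √[7356 × 39771] = 17104.2532
r = -12554 / 17104.2532 ≈ -0.734

-0.734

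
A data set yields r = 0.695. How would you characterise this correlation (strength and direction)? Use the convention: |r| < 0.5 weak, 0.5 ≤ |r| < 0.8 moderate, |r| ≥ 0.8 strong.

moderate positive

r = 0.695 > 0 so the relationship is positive.
|r| = 0.695, which falls in the moderate range.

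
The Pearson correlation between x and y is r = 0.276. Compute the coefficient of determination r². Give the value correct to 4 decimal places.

r² = (0.276)² = 0.0762

0.0762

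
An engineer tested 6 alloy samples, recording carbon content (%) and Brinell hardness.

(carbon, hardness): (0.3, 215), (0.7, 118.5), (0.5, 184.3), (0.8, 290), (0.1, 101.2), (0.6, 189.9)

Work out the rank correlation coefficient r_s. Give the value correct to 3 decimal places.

Rank carbon: 2, 5, 3, 6, 1, 4
Rank hardness: 5, 2, 3, 6, 1, 4
d = rank(carbon) − rank(hardness): -3, 3, 0, 0, 0, 0; Σd² = 18
ρ = 1 − 6Σd² / [n(n²−1)] = 1 − 6×18 / (6×35) = 1 − 108/210 ≈ 0.486

0.486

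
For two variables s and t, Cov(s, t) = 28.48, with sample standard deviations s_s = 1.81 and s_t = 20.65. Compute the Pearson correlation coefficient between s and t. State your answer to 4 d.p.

0.7620

r = Cov(s,t) / (s_s · s_t) = 28.48 / (1.81 × 20.65)
  = 28.48 / 37.3765 ≈ 0.7620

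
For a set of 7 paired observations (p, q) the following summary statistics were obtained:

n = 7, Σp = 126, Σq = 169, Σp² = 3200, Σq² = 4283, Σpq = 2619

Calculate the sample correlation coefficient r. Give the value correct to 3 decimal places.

r = (nΣpq − ΣpΣq) / √[(nΣp² − (Σp)²)(nΣq² − (Σq)²)]
Numerator: 7×2619 − 126×169 = -2961
Denominator: √[(22400 − 15876)(29981 − 28561)] = √[6524 × 1420] = 3043.6951
r = -2961 / 3043.6951 ≈ -0.973

-0.973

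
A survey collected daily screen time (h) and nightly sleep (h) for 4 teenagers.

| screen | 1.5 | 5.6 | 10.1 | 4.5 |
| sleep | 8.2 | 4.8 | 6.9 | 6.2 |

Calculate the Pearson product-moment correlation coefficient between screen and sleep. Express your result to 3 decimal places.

n = 4, Σx = 21.7, Σy = 26.1, Σx² = 155.87, Σy² = 176.33, Σxy = 136.77
nΣxy − ΣxΣy = 547.08 − 566.37 = -19.29
nΣx² − (Σx)² = 623.48 − 470.89 = 152.59; nΣy² − (Σy)² = 705.32 − 681.21 = 24.11
r = -19.29 / √(152.59 × 24.11) = -19.29 / 60.6543 ≈ -0.318

-0.318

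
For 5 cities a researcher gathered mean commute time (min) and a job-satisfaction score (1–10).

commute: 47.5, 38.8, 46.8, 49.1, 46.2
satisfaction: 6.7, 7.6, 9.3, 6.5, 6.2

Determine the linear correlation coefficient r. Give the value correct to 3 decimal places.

-0.211

n = 5, Σx = 228.4, Σy = 36.3, Σx² = 10497.18, Σy² = 269.83, Σxy = 1653.96
nΣxy − ΣxΣy = 8269.8 − 8290.92 = -21.12
nΣx² − (Σx)² = 52485.9 − 52166.56 = 319.34; nΣy² − (Σy)² = 1349.15 − 1317.69 = 31.46
r = -21.12 / √(319.34 × 31.46) = -21.12 / 100.2319 ≈ -0.211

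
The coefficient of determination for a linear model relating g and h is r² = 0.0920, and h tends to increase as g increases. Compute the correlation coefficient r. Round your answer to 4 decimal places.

|r| = √0.0920 = 0.3033
The association is positive, so r = 0.3033.

0.3033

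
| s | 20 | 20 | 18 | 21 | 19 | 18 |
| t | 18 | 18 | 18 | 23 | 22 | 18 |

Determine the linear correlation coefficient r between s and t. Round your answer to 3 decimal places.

0.493

n = 6, Σs = 116, Σt = 117, Σs² = 2250, Σt² = 2309, Σst = 2269
nΣst − ΣsΣt = 13614 − 13572 = 42
nΣs² − (Σs)² = 13500 − 13456 = 44; nΣt² − (Σt)² = 13854 − 13689 = 165
r = 42 / √(44 × 165) = 42 / 85.2056 ≈ 0.493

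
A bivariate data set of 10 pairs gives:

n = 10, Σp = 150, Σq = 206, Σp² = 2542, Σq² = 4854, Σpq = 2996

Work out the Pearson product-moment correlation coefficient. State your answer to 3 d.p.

-0.223

r = (nΣpq − ΣpΣq) / √[(nΣp² − (Σp)²)(nΣq² − (Σq)²)]
Numerator: 10×2996 − 150×206 = -940
Denominator: √[(25420 − 22500)(48540 − 42436)] = √[2920 × 6104] = 4221.8100
r = -940 / 4221.8100 ≈ -0.223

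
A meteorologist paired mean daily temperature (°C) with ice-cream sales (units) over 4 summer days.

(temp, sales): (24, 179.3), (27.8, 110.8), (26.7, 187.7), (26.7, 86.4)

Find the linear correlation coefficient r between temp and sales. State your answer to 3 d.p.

-0.561

n = 4, Σx = 105.2, Σy = 564.2, Σx² = 2774.62, Σy² = 87121.38, Σxy = 14701.91
nΣxy − ΣxΣy = 58807.64 − 59353.84 = -546.2
nΣx² − (Σx)² = 11098.48 − 11067.04 = 31.44; nΣy² − (Σy)² = 348485.52 − 318321.64 = 30163.88
r = -546.2 / √(31.44 × 30163.88) = -546.2 / 973.8339 ≈ -0.561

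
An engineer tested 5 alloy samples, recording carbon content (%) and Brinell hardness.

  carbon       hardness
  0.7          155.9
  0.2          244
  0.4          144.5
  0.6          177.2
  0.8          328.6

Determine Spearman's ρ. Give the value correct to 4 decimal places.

0.3000

Rank carbon: 4, 1, 2, 3, 5
Rank hardness: 2, 4, 1, 3, 5
d = rank(carbon) − rank(hardness): 2, -3, 1, 0, 0; Σd² = 14
ρ = 1 − 6Σd² / [n(n²−1)] = 1 − 6×14 / (5×24) = 1 − 84/120 ≈ 0.3000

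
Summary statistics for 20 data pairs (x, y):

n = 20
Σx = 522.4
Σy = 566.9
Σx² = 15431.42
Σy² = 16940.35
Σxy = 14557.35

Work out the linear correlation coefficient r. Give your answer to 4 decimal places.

-0.2004

r = (nΣxy − ΣxΣy) / √[(nΣx² − (Σx)²)(nΣy² − (Σy)²)]
Numerator: 20×14557.35 − 522.4×566.9 = -5001.56
Denominator: √[(308628.4 − 272901.76)(338807 − 321375.61)] = √[35726.64 × 17431.39] = 24955.2599
r = -5001.56 / 24955.2599 ≈ -0.2004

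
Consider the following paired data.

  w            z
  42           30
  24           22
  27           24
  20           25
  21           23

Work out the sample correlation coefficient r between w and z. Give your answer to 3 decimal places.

0.861

n = 5, Σw = 134, Σz = 124, Σw² = 3910, Σz² = 3114, Σwz = 3419
nΣwz − ΣwΣz = 17095 − 16616 = 479
nΣw² − (Σw)² = 19550 − 17956 = 1594; nΣz² − (Σz)² = 15570 − 15376 = 194
r = 479 / √(1594 × 194) = 479 / 556.0899 ≈ 0.861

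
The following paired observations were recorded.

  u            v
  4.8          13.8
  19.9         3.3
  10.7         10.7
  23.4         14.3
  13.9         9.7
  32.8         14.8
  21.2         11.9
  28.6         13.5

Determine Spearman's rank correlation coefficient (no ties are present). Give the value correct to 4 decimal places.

0.5000

Rank u: 1, 4, 2, 6, 3, 8, 5, 7
Rank v: 6, 1, 3, 7, 2, 8, 4, 5
d = rank(u) − rank(v): -5, 3, -1, -1, 1, 0, 1, 2; Σd² = 42
ρ = 1 − 6Σd² / [n(n²−1)] = 1 − 6×42 / (8×63) = 1 − 252/504 ≈ 0.5000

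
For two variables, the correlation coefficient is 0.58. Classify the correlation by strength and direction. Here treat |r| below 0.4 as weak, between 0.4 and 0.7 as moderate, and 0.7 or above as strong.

moderate positive

r = 0.58 > 0 so the relationship is positive.
|r| = 0.58, which falls in the moderate range.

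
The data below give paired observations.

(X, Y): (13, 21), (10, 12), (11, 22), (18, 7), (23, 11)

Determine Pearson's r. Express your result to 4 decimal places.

n = 5, ΣX = 75, ΣY = 73, ΣX² = 1243, ΣY² = 1239, ΣXY = 1014
nΣXY − ΣXΣY = 5070 − 5475 = -405
nΣX² − (ΣX)² = 6215 − 5625 = 590; nΣY² − (ΣY)² = 6195 − 5329 = 866
r = -405 / √(590 × 866) = -405 / 714.8007 ≈ -0.5666

-0.5666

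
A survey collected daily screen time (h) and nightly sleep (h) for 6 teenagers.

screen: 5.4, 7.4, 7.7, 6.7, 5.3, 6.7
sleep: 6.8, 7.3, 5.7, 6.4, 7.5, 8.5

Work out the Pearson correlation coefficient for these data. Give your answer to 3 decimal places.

-0.310

n = 6, Σx = 39.2, Σy = 42.2, Σx² = 261.08, Σy² = 301.48, Σxy = 274.21
nΣxy − ΣxΣy = 1645.26 − 1654.24 = -8.98
nΣx² − (Σx)² = 1566.48 − 1536.64 = 29.84; nΣy² − (Σy)² = 1808.88 − 1780.84 = 28.04
r = -8.98 / √(29.84 × 28.04) = -8.98 / 28.9260 ≈ -0.310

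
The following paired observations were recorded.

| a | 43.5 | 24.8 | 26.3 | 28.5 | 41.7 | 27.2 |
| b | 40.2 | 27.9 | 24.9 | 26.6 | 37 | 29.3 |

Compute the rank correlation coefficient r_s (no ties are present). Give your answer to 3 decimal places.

0.714

Rank a: 6, 1, 2, 4, 5, 3
Rank b: 6, 3, 1, 2, 5, 4
d = rank(a) − rank(b): 0, -2, 1, 2, 0, -1; Σd² = 10
ρ = 1 − 6Σd² / [n(n²−1)] = 1 − 6×10 / (6×35) = 1 − 60/210 ≈ 0.714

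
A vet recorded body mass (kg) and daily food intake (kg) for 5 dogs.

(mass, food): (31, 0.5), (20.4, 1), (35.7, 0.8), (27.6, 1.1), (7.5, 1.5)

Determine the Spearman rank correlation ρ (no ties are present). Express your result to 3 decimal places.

-0.800

Rank mass: 4, 2, 5, 3, 1
Rank food: 1, 3, 2, 4, 5
d = rank(mass) − rank(food): 3, -1, 3, -1, -4; Σd² = 36
ρ = 1 − 6Σd² / [n(n²−1)] = 1 − 6×36 / (5×24) = 1 − 216/120 ≈ -0.800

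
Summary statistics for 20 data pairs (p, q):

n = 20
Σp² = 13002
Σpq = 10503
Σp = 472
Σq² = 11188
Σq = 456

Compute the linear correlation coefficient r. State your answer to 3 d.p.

r = (nΣpq − ΣpΣq) / √[(nΣp² − (Σp)²)(nΣq² − (Σq)²)]
Numerator: 20×10503 − 472×456 = -5172
Denominator: √[(260040 − 222784)(223760 − 207936)] = √[37256 × 15824] = 24280.4231
r = -5172 / 24280.4231 ≈ -0.213

-0.213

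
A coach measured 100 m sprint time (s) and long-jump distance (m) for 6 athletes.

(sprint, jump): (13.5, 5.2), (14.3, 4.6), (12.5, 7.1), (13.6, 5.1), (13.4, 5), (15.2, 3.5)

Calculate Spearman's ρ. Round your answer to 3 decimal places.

-0.829

Rank sprint: 3, 5, 1, 4, 2, 6
Rank jump: 5, 2, 6, 4, 3, 1
d = rank(sprint) − rank(jump): -2, 3, -5, 0, -1, 5; Σd² = 64
ρ = 1 − 6Σd² / [n(n²−1)] = 1 − 6×64 / (6×35) = 1 − 384/210 ≈ -0.829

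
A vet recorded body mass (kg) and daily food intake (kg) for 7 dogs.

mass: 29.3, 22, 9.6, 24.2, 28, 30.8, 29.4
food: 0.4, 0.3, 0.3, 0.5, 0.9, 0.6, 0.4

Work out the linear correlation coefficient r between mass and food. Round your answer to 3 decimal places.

0.487

n = 7, Σx = 173.3, Σy = 3.4, Σx² = 4617.29, Σy² = 1.92, Σxy = 88.74
nΣxy − ΣxΣy = 621.18 − 589.22 = 31.96
nΣx² − (Σx)² = 32321.03 − 30032.89 = 2288.14; nΣy² − (Σy)² = 13.44 − 11.56 = 1.88
r = 31.96 / √(2288.14 × 1.88) = 31.96 / 65.5874 ≈ 0.487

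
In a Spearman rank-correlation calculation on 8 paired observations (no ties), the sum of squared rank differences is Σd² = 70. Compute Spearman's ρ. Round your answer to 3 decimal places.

ρ = 1 − 6Σd² / [n(n²−1)] = 1 − 6×70 / (8×63)
  = 1 − 420/504 = 1 − 0.8333 ≈ 0.167

0.167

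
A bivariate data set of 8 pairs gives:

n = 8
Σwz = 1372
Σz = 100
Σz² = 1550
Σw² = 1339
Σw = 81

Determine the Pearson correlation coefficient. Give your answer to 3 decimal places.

0.911

r = (nΣwz − ΣwΣz) / √[(nΣw² − (Σw)²)(nΣz² − (Σz)²)]
Numerator: 8×1372 − 81×100 = 2876
Denominator: √[(10712 − 6561)(12400 − 10000)] = √[4151 × 2400] = 3156.3270
r = 2876 / 3156.3270 ≈ 0.911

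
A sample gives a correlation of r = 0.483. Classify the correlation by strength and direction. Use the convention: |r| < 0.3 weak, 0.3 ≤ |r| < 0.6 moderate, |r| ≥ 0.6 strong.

moderate positive

r = 0.483 > 0 so the relationship is positive.
|r| = 0.483, which falls in the moderate range.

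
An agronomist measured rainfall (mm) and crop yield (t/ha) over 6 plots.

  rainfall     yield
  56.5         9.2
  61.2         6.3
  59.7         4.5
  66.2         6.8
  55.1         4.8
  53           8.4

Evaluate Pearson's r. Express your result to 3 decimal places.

n = 6, Σx = 351.7, Σy = 40, Σx² = 20729.23, Σy² = 284.42, Σxy = 2333.85
nΣxy − ΣxΣy = 14003.1 − 14068 = -64.9
nΣx² − (Σx)² = 124375.38 − 123692.89 = 682.49; nΣy² − (Σy)² = 1706.52 − 1600 = 106.52
r = -64.9 / √(682.49 × 106.52) = -64.9 / 269.6272 ≈ -0.241

-0.241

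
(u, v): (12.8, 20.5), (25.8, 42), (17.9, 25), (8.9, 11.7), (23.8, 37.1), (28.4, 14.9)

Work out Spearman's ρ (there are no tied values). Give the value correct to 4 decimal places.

Rank u: 2, 5, 3, 1, 4, 6
Rank v: 3, 6, 4, 1, 5, 2
d = rank(u) − rank(v): -1, -1, -1, 0, -1, 4; Σd² = 20
ρ = 1 − 6Σd² / [n(n²−1)] = 1 − 6×20 / (6×35) = 1 − 120/210 ≈ 0.4286

0.4286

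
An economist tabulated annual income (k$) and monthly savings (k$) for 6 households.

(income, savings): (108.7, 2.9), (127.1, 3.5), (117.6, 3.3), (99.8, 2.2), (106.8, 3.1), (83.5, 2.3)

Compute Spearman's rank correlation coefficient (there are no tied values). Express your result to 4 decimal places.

0.8857

Rank income: 4, 6, 5, 2, 3, 1
Rank savings: 3, 6, 5, 1, 4, 2
d = rank(income) − rank(savings): 1, 0, 0, 1, -1, -1; Σd² = 4
ρ = 1 − 6Σd² / [n(n²−1)] = 1 − 6×4 / (6×35) = 1 − 24/210 ≈ 0.8857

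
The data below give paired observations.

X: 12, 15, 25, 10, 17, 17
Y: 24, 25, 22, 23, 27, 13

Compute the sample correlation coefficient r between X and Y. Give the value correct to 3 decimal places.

-0.165

n = 6, ΣX = 96, ΣY = 134, ΣX² = 1672, ΣY² = 3112, ΣXY = 2123
nΣXY − ΣXΣY = 12738 − 12864 = -126
nΣX² − (ΣX)² = 10032 − 9216 = 816; nΣY² − (ΣY)² = 18672 − 17956 = 716
r = -126 / √(816 × 716) = -126 / 764.3664 ≈ -0.165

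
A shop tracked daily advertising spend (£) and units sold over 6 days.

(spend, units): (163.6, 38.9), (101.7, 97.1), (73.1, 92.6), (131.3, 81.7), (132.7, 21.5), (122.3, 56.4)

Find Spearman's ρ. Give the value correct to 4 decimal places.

Rank spend: 6, 2, 1, 4, 5, 3
Rank units: 2, 6, 5, 4, 1, 3
d = rank(spend) − rank(units): 4, -4, -4, 0, 4, 0; Σd² = 64
ρ = 1 − 6Σd² / [n(n²−1)] = 1 − 6×64 / (6×35) = 1 − 384/210 ≈ -0.8286

-0.8286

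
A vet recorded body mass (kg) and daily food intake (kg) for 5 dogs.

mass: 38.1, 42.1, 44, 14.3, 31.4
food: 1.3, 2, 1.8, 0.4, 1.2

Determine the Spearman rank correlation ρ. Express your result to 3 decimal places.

Rank mass: 3, 4, 5, 1, 2
Rank food: 3, 5, 4, 1, 2
d = rank(mass) − rank(food): 0, -1, 1, 0, 0; Σd² = 2
ρ = 1 − 6Σd² / [n(n²−1)] = 1 − 6×2 / (5×24) = 1 − 12/120 ≈ 0.900

0.900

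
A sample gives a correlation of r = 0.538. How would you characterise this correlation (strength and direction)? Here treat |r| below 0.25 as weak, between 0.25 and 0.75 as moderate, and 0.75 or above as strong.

moderate positive

r = 0.538 > 0 so the relationship is positive.
|r| = 0.538, which falls in the moderate range.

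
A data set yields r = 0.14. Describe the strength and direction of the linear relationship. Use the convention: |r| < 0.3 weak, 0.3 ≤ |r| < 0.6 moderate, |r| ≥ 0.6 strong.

weak positive

r = 0.14 > 0 so the relationship is positive.
|r| = 0.14, which falls in the weak range.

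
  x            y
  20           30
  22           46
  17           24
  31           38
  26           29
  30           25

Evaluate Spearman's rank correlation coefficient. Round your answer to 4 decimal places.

Rank x: 2, 3, 1, 6, 4, 5
Rank y: 4, 6, 1, 5, 3, 2
d = rank(x) − rank(y): -2, -3, 0, 1, 1, 3; Σd² = 24
ρ = 1 − 6Σd² / [n(n²−1)] = 1 − 6×24 / (6×35) = 1 − 144/210 ≈ 0.3143

0.3143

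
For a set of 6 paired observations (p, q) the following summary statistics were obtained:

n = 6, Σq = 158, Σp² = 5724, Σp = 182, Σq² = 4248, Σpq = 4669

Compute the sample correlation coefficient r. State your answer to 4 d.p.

r = (nΣpq − ΣpΣq) / √[(nΣp² − (Σp)²)(nΣq² − (Σq)²)]
Numerator: 6×4669 − 182×158 = -742
Denominator: √[(34344 − 33124)(25488 − 24964)] = √[1220 × 524] = 799.5499
r = -742 / 799.5499 ≈ -0.9280

-0.9280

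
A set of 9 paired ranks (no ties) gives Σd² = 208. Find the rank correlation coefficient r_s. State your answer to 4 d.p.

ρ = 1 − 6Σd² / [n(n²−1)] = 1 − 6×208 / (9×80)
  = 1 − 1248/720 = 1 − 1.73333 ≈ -0.7333

-0.7333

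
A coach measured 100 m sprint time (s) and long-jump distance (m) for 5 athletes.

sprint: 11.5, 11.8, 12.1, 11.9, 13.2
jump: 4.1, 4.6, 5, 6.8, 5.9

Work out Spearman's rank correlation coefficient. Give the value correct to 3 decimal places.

Rank sprint: 1, 2, 4, 3, 5
Rank jump: 1, 2, 3, 5, 4
d = rank(sprint) − rank(jump): 0, 0, 1, -2, 1; Σd² = 6
ρ = 1 − 6Σd² / [n(n²−1)] = 1 − 6×6 / (5×24) = 1 − 36/120 ≈ 0.700

0.700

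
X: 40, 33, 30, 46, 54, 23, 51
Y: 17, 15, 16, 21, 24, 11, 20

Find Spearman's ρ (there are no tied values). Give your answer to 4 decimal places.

Rank X: 4, 3, 2, 5, 7, 1, 6
Rank Y: 4, 2, 3, 6, 7, 1, 5
d = rank(X) − rank(Y): 0, 1, -1, -1, 0, 0, 1; Σd² = 4
ρ = 1 − 6Σd² / [n(n²−1)] = 1 − 6×4 / (7×48) = 1 − 24/336 ≈ 0.9286

0.9286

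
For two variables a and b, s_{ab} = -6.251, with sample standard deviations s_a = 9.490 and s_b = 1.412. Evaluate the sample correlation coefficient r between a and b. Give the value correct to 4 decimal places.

r = Cov(a,b) / (s_a · s_b) = -6.251 / (9.490 × 1.412)
  = -6.251 / 13.3999 ≈ -0.4665

-0.4665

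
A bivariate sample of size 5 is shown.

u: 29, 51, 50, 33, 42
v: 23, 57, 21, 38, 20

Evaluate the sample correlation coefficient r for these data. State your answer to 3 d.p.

n = 5, Σu = 205, Σv = 159, Σu² = 8795, Σv² = 6063, Σuv = 6718
nΣuv − ΣuΣv = 33590 − 32595 = 995
nΣu² − (Σu)² = 43975 − 42025 = 1950; nΣv² − (Σv)² = 30315 − 25281 = 5034
r = 995 / √(1950 × 5034) = 995 / 3133.0975 ≈ 0.318

0.318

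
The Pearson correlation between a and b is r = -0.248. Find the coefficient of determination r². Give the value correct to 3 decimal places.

0.062

r² = (-0.248)² = 0.062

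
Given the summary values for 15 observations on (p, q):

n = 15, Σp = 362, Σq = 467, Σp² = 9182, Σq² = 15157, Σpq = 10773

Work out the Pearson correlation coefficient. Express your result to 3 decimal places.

-0.948

r = (nΣpq − ΣpΣq) / √[(nΣp² − (Σp)²)(nΣq² − (Σq)²)]
Numerator: 15×10773 − 362×467 = -7459
Denominator: √[(137730 − 131044)(227355 − 218089)] = √[6686 × 9266] = 7870.9895
r = -7459 / 7870.9895 ≈ -0.948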